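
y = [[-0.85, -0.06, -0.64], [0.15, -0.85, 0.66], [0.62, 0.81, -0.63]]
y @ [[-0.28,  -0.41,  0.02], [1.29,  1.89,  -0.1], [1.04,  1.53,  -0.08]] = [[-0.5, -0.74, 0.04], [-0.45, -0.66, 0.04], [0.22, 0.31, -0.02]]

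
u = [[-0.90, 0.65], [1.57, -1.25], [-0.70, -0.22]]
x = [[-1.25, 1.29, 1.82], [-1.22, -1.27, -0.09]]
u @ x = [[0.33, -1.99, -1.7],[-0.44, 3.61, 2.97],[1.14, -0.62, -1.25]]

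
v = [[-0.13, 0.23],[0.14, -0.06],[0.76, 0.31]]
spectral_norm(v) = 0.83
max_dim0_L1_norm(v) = 1.03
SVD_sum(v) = [[-0.04,-0.01], [0.10,0.04], [0.77,0.28]] + [[-0.09,0.24],[0.04,-0.10],[-0.01,0.03]]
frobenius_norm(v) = 0.88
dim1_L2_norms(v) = [0.26, 0.15, 0.82]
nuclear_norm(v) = 1.11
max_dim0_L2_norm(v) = 0.78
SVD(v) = [[-0.05, 0.92],[0.13, -0.37],[0.99, 0.1]] @ diag([0.8288243619475648, 0.2824007383882209]) @ [[0.94, 0.35],[-0.35, 0.94]]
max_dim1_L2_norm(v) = 0.82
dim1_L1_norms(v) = [0.36, 0.2, 1.07]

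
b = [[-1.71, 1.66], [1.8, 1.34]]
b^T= [[-1.71,1.8], [1.66,1.34]]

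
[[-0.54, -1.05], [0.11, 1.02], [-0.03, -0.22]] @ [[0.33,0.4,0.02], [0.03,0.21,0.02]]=[[-0.21, -0.44, -0.03], [0.07, 0.26, 0.02], [-0.02, -0.06, -0.00]]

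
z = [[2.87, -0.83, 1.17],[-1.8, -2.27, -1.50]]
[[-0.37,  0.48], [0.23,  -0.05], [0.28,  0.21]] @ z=[[-1.93, -0.78, -1.15],[0.75, -0.08, 0.34],[0.43, -0.71, 0.01]]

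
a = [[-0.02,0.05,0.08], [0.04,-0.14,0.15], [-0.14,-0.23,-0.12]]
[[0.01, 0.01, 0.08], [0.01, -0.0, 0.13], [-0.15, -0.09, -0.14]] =a @ [[0.62, 0.22, 0.08], [0.22, 0.2, 0.1], [0.08, 0.1, 0.92]]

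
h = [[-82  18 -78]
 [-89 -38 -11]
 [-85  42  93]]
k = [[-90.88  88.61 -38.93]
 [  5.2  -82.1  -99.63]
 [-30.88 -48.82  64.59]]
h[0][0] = -82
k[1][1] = -82.1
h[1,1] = -38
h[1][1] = -38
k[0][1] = 88.61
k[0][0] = -90.88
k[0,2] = -38.93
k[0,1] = 88.61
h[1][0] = -89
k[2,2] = 64.59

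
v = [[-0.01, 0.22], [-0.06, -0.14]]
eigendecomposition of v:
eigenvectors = [[(0.89+0j), (0.89-0j)], [(-0.26+0.38j), -0.26-0.38j]]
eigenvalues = [(-0.08+0.09j), (-0.08-0.09j)]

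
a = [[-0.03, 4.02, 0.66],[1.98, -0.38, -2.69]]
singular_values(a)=[4.27, 3.11]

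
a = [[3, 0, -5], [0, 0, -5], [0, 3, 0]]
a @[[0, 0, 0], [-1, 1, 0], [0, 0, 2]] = [[0, 0, -10], [0, 0, -10], [-3, 3, 0]]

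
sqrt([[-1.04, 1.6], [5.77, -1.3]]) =[[(0.71+0.98j), 0.36-0.54j], [1.30-1.95j, 0.65+1.07j]]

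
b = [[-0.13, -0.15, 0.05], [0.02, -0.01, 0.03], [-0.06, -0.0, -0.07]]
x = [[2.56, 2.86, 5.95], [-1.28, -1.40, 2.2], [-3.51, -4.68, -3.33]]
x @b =[[-0.63, -0.41, -0.2], [0.01, 0.21, -0.26], [0.56, 0.57, -0.08]]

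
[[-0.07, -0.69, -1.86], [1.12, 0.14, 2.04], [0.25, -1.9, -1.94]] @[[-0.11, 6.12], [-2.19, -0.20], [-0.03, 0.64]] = [[1.57,-1.48],[-0.49,8.13],[4.19,0.67]]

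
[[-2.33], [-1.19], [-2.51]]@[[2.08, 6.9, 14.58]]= [[-4.85, -16.08, -33.97], [-2.48, -8.21, -17.35], [-5.22, -17.32, -36.6]]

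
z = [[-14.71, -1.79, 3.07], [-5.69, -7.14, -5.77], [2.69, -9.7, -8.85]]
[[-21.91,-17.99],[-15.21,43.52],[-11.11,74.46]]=z@ [[0.74, 1.19], [3.02, -4.70], [-1.83, -2.90]]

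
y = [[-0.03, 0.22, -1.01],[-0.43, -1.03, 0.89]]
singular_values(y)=[1.66, 0.58]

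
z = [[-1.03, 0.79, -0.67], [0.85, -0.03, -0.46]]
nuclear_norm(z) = 2.37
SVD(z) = [[-0.93, 0.38], [0.38, 0.93]] @ diag([1.541507857042438, 0.8322580889822758]) @ [[0.83, -0.48, 0.29], [0.48, 0.33, -0.82]]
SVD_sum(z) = [[-1.18, 0.69, -0.41], [0.48, -0.28, 0.17]] + [[0.15, 0.10, -0.26], [0.37, 0.25, -0.63]]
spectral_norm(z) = 1.54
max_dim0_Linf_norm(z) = 1.03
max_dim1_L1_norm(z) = 2.49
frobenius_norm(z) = 1.75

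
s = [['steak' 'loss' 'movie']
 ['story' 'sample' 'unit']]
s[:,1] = ['loss', 'sample']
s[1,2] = 'unit'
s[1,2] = 'unit'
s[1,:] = ['story', 'sample', 'unit']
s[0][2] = 'movie'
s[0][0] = 'steak'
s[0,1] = 'loss'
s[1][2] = 'unit'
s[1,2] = 'unit'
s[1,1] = 'sample'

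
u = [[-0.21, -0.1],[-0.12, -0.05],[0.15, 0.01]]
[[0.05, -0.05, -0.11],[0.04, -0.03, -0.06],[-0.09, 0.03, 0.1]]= u@[[-0.67, 0.21, 0.72], [0.86, 0.05, -0.43]]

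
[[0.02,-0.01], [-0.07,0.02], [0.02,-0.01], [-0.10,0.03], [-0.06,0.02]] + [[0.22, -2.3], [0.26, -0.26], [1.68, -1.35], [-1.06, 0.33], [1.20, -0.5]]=[[0.24, -2.31], [0.19, -0.24], [1.7, -1.36], [-1.16, 0.36], [1.14, -0.48]]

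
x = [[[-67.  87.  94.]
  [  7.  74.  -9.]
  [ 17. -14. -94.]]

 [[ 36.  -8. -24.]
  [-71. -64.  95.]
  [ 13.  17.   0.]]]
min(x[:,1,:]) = -71.0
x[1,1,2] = 95.0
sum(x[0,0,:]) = 114.0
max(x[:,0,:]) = 94.0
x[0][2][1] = -14.0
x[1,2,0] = 13.0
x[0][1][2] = -9.0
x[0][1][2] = -9.0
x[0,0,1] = 87.0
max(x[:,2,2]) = 0.0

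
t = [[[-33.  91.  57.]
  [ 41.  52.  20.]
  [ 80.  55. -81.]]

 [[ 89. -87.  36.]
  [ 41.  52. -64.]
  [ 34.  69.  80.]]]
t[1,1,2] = -64.0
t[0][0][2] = 57.0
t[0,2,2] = -81.0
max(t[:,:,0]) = 89.0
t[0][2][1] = 55.0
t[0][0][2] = 57.0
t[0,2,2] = -81.0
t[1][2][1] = 69.0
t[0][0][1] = 91.0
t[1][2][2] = 80.0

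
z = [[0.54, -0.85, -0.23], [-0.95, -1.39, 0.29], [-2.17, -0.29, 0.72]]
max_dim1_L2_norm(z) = 2.3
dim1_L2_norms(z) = [1.03, 1.71, 2.3]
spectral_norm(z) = 2.67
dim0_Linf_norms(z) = [2.17, 1.39, 0.72]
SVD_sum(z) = [[0.24, 0.09, -0.08], [-1.25, -0.47, 0.41], [-2.02, -0.75, 0.66]] + [[0.31, -0.94, -0.14], [0.3, -0.92, -0.13], [-0.15, 0.46, 0.07]] + [[-0.01, 0.00, -0.02], [0.0, -0.00, 0.01], [-0.00, 0.00, -0.01]]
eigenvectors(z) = [[-0.38, 0.33, -0.36], [0.21, -0.03, -0.82], [0.9, 0.94, -0.43]]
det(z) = 0.09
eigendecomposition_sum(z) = [[0.78, -0.20, -0.28], [-0.43, 0.11, 0.16], [-1.86, 0.47, 0.67]] + [[-0.01, 0.01, -0.01],[0.0, -0.00, 0.00],[-0.04, 0.03, -0.02]] + [[-0.23, -0.66, 0.06], [-0.52, -1.50, 0.13], [-0.27, -0.79, 0.07]]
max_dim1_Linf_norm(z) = 2.17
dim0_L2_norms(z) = [2.43, 1.65, 0.81]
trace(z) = -0.13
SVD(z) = [[-0.10, -0.67, 0.73], [0.53, -0.66, -0.54], [0.84, 0.33, 0.42]] @ diag([2.6651911786816265, 1.48099596290471, 0.02251530451928038]) @ [[-0.9, -0.33, 0.29],[-0.31, 0.94, 0.14],[-0.32, 0.03, -0.95]]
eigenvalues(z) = [1.56, -0.03, -1.66]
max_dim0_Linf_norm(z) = 2.17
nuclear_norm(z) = 4.17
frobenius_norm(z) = 3.05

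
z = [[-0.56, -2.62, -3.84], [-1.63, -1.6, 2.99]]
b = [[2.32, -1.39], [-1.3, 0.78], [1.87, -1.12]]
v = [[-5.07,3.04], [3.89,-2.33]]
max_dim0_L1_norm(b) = 5.49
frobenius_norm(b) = 3.79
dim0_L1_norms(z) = [2.19, 4.22, 6.83]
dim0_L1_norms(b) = [5.49, 3.29]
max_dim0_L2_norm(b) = 3.25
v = z @ b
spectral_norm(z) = 5.05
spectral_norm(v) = 7.45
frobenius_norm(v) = 7.45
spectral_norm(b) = 3.79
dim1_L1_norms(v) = [8.11, 6.22]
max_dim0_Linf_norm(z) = 3.84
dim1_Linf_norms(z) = [3.84, 2.99]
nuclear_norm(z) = 8.30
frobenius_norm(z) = 6.01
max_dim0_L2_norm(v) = 6.39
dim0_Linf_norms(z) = [1.63, 2.62, 3.84]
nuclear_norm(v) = 7.45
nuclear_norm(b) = 3.79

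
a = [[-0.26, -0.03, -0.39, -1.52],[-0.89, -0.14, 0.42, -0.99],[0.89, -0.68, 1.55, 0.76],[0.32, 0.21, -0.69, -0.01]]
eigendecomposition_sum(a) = [[(-0.27+0.47j), 0.07-0.06j, -0.32-0.15j, (-0.73-0.14j)],[-0.76+0.07j, (0.12+0.03j), (-0.08-0.5j), -0.43-0.96j],[-0.11-0.42j, -0.01+0.07j, (0.27-0.09j), 0.50-0.33j],[0.42+0.19j, -0.05-0.05j, -0.10+0.29j, (-0.06+0.64j)]] + [[-0.27-0.47j,(0.07+0.06j),-0.32+0.15j,-0.73+0.14j], [-0.76-0.07j,0.12-0.03j,-0.08+0.50j,-0.43+0.96j], [(-0.11+0.42j),-0.01-0.07j,(0.27+0.09j),0.50+0.33j], [(0.42-0.19j),(-0.05+0.05j),(-0.1-0.29j),(-0.06-0.64j)]] + [[0.28+0.00j,(-0.17-0j),(0.25+0j),(-0.06-0j)], [0.64+0.00j,-0.39-0.00j,(0.58+0j),(-0.15-0j)], [1.11+0.00j,-0.67-0.00j,(1.01+0j),(-0.25-0j)], [(-0.53-0j),0.32+0.00j,-0.48-0.00j,0.12+0.00j]] + [[-0.00+0.00j, 0.00+0.00j, 0.00-0.00j, 0j], [-0.00+0.00j, 0.01+0.00j, -0j, (0.01+0j)], [(-0+0j), 0.00+0.00j, 0.00-0.00j, 0.00+0.00j], [0.00-0.00j, -0.00-0.00j, -0.00+0.00j, -0.00-0.00j]]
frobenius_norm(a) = 3.06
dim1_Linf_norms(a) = [1.52, 0.99, 1.55, 0.69]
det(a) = 0.01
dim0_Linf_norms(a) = [0.89, 0.68, 1.55, 1.52]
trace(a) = 1.14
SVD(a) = [[-0.56, -0.35, -0.71, -0.27], [-0.33, -0.68, 0.40, 0.52], [0.75, -0.5, -0.4, 0.15], [-0.11, 0.41, -0.42, 0.80]] @ diag([2.486794339410959, 1.5976607451316822, 0.7872931493590932, 0.0018851819875265142]) @ [[0.43,-0.19,0.53,0.7],  [0.24,0.33,-0.76,0.51],  [-0.85,0.19,0.13,0.47],  [0.18,0.9,0.36,-0.14]]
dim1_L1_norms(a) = [2.2, 2.44, 3.88, 1.23]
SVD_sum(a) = [[-0.60, 0.26, -0.73, -0.97], [-0.36, 0.16, -0.44, -0.59], [0.81, -0.35, 0.99, 1.32], [-0.12, 0.05, -0.15, -0.19]] + [[-0.13, -0.18, 0.42, -0.28],[-0.26, -0.36, 0.82, -0.55],[-0.19, -0.26, 0.6, -0.41],[0.16, 0.22, -0.50, 0.34]] + [[0.47, -0.11, -0.08, -0.26], [-0.27, 0.06, 0.04, 0.15], [0.27, -0.06, -0.04, -0.15], [0.28, -0.06, -0.04, -0.16]] + [[-0.00, -0.0, -0.00, 0.0], [0.00, 0.0, 0.00, -0.00], [0.0, 0.00, 0.0, -0.00], [0.00, 0.00, 0.00, -0.0]]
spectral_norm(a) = 2.49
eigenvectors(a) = [[(-0.27+0.39j), -0.27-0.39j, (0.2+0j), (0.18+0j)],  [(-0.68+0j), (-0.68-0j), 0.46+0.00j, (0.9+0j)],  [(-0.06-0.38j), (-0.06+0.38j), 0.78+0.00j, 0.36+0.00j],  [0.36+0.20j, (0.36-0.2j), (-0.37+0j), -0.14+0.00j]]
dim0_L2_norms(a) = [1.32, 0.73, 1.79, 1.97]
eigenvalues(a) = [(0.06+1.05j), (0.06-1.05j), (1.01+0j), (0.01+0j)]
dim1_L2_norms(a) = [1.59, 1.4, 2.06, 0.79]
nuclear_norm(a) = 4.87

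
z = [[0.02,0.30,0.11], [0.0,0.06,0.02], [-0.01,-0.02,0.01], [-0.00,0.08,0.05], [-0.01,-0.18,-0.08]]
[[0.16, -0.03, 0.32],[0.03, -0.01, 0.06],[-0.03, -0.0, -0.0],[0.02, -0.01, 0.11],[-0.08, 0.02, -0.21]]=z @ [[0.24,0.87,-0.00],  [0.91,-0.26,0.66],  [-1.06,0.25,1.08]]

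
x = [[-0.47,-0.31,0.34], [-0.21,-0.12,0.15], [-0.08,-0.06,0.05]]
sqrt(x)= [[(0.04+0.63j), (-0.08+0.42j), -0.01-0.40j], [(-0.04+0.27j), 0.08+0.18j, 0.01-0.19j], [0.02+0.08j, (-0.04+0.09j), (-0+0.03j)]]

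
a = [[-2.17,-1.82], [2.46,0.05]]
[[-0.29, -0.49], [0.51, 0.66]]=a@ [[0.21, 0.27], [-0.09, -0.05]]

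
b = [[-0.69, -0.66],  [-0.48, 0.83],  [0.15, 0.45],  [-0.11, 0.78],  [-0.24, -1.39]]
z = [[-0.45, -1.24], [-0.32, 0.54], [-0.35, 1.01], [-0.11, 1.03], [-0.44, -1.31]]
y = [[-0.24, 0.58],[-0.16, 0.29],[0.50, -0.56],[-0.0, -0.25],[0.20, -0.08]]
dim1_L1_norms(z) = [1.69, 0.86, 1.36, 1.14, 1.75]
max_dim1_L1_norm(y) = 1.06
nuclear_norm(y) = 1.30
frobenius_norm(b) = 2.16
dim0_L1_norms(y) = [1.1, 1.76]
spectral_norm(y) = 1.06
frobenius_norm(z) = 2.50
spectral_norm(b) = 1.98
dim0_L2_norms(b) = [0.89, 1.97]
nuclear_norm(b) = 2.85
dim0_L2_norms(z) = [0.8, 2.37]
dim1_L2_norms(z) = [1.32, 0.63, 1.07, 1.04, 1.38]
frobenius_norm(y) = 1.08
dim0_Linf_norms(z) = [0.45, 1.31]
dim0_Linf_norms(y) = [0.5, 0.58]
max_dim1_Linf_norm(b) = 1.39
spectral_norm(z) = 2.38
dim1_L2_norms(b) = [0.95, 0.96, 0.47, 0.79, 1.41]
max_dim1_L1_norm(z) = 1.75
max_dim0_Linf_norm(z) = 1.31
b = z + y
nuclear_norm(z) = 3.15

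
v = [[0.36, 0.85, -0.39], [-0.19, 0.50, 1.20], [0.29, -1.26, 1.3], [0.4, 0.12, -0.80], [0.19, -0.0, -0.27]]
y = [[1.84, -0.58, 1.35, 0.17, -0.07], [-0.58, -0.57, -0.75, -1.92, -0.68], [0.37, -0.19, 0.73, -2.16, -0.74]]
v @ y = [[0.03, -0.62, -0.44, -0.73, -0.31], [-0.2, -0.4, 0.24, -3.58, -1.21], [1.75, 0.30, 2.29, -0.34, -0.13], [0.37, -0.15, -0.13, 1.57, 0.48], [0.25, -0.06, 0.06, 0.62, 0.19]]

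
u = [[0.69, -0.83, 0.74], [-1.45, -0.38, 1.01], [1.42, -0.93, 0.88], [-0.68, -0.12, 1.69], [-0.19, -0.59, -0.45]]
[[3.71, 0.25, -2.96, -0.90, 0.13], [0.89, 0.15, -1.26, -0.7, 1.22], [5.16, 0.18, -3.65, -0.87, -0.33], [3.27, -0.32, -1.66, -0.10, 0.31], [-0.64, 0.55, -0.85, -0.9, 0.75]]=u @ [[1.37,-0.13,-0.43,0.21,-0.72], [-1.19,-0.67,2.33,1.37,-0.91], [2.4,-0.29,-0.99,0.12,-0.17]]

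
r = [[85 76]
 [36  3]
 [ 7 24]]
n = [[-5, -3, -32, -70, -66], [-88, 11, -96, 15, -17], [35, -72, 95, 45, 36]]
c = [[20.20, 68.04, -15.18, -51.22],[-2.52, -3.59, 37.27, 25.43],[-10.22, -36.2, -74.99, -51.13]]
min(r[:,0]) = 7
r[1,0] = 36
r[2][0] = 7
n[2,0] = 35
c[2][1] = -36.2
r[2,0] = 7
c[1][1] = -3.59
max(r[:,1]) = 76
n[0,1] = -3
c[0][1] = 68.04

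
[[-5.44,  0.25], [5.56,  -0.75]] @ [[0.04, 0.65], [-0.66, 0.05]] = [[-0.38, -3.52], [0.72, 3.58]]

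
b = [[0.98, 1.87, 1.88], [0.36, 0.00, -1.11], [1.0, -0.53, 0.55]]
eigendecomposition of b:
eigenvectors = [[0.72,-0.77,0.01], [-0.50,0.20,-0.71], [-0.47,-0.61,0.71]]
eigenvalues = [-1.55, 1.98, 1.1]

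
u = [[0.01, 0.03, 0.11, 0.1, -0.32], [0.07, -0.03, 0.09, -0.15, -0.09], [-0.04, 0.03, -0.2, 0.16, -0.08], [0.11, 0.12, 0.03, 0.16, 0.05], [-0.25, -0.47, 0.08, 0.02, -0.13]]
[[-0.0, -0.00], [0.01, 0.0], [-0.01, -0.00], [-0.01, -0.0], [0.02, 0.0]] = u@[[-0.02, -0.00], [-0.03, -0.01], [0.03, 0.0], [-0.03, -0.01], [0.01, 0.0]]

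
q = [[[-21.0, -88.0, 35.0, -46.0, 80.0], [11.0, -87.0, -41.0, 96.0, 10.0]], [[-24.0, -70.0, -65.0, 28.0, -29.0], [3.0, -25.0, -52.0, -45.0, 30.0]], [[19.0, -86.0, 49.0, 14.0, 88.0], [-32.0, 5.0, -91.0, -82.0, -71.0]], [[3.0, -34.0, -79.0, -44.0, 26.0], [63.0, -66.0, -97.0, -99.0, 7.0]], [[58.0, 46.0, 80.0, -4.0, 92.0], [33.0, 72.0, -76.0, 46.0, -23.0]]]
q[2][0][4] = 88.0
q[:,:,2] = [[35.0, -41.0], [-65.0, -52.0], [49.0, -91.0], [-79.0, -97.0], [80.0, -76.0]]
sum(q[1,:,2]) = -117.0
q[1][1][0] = 3.0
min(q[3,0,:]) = -79.0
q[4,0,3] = -4.0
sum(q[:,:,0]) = 113.0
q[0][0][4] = 80.0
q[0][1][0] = 11.0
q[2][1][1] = 5.0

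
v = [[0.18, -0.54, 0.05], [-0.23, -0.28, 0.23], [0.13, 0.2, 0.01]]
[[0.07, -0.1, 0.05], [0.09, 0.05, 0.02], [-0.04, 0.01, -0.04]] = v @[[-0.09, -0.18, -0.10], [-0.16, 0.14, -0.14], [0.09, 0.20, -0.17]]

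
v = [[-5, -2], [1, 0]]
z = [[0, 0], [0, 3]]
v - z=[[-5, -2], [1, -3]]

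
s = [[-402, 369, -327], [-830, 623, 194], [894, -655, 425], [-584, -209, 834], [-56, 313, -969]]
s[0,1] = 369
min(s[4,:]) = -969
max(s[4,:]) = 313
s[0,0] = -402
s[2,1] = -655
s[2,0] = 894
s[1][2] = 194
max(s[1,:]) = 623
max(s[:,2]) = 834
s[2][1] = -655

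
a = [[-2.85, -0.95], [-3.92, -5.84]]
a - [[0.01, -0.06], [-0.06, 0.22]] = [[-2.86, -0.89], [-3.86, -6.06]]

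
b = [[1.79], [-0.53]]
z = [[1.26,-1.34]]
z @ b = [[2.97]]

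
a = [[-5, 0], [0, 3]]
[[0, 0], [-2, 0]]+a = [[-5, 0], [-2, 3]]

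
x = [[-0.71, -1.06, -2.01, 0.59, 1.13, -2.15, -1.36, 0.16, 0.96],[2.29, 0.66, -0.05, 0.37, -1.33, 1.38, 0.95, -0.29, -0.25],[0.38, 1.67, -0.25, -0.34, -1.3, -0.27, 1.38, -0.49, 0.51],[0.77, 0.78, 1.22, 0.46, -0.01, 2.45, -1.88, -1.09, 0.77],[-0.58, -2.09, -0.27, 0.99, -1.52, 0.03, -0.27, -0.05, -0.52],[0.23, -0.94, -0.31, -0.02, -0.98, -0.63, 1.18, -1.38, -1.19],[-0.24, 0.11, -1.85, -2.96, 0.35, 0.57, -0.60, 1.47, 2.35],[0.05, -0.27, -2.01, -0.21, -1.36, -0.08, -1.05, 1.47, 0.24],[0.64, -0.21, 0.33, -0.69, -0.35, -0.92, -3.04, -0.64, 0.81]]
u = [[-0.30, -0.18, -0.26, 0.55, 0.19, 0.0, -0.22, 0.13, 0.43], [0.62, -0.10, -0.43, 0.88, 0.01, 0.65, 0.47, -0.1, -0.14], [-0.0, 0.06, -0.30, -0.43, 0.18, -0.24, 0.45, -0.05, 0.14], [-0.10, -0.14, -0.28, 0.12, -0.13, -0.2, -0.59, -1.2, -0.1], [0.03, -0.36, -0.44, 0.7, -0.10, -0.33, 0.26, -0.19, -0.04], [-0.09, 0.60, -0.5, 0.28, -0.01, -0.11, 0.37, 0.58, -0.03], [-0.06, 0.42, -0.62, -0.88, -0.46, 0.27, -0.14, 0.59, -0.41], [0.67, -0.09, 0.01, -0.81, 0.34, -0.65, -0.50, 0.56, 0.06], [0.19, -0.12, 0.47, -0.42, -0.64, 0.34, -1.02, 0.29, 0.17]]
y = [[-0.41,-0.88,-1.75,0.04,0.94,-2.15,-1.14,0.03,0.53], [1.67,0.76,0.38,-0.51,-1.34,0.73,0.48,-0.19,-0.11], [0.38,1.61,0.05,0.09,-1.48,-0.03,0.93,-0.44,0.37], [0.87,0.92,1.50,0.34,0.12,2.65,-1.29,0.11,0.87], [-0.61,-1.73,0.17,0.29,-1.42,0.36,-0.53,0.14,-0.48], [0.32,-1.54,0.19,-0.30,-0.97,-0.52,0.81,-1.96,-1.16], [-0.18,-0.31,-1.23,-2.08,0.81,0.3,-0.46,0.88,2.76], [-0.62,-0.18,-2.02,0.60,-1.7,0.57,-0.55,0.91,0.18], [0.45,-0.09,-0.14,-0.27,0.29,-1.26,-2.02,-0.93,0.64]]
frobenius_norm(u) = 3.76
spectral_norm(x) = 5.86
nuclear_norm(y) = 23.77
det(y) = 538.07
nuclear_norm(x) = 26.85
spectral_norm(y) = 5.17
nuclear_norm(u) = 9.83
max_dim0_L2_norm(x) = 4.51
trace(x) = -0.31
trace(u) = -0.20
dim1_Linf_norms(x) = [2.15, 2.29, 1.67, 2.45, 2.09, 1.38, 2.96, 2.01, 3.04]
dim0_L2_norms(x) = [2.71, 3.22, 3.65, 3.33, 3.18, 3.77, 4.51, 2.86, 3.12]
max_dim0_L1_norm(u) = 5.07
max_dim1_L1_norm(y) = 9.01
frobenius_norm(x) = 10.23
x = y + u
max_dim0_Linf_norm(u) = 1.2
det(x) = 3623.92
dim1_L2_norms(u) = [0.88, 1.42, 0.77, 1.41, 1.02, 1.09, 1.47, 1.49, 1.46]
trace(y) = -0.11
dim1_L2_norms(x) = [3.84, 3.25, 2.7, 3.77, 2.9, 2.67, 4.55, 3.06, 3.51]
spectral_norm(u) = 2.26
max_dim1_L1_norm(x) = 10.5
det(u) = -0.43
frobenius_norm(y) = 9.21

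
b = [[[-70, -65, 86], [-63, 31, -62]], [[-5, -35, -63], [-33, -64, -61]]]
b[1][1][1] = -64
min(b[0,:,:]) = -70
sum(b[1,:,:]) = -261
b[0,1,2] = -62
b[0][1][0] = -63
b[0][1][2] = -62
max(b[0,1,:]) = 31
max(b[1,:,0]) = -5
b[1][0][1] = -35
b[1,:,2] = [-63, -61]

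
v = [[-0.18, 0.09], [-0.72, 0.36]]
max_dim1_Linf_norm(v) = 0.72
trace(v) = 0.18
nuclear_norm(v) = 0.83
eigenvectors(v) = [[-0.45, -0.24], [-0.89, -0.97]]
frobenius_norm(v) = 0.83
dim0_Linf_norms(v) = [0.72, 0.36]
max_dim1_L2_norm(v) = 0.8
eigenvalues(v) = [-0.0, 0.18]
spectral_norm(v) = 0.83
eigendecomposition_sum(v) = [[-0.00, 0.0], [-0.00, 0.00]] + [[-0.18, 0.09], [-0.72, 0.36]]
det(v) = 0.00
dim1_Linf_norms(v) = [0.18, 0.72]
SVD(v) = [[-0.24, -0.97],[-0.97, 0.24]] @ diag([0.8297590011563599, 8.499497431195965e-18]) @ [[0.89, -0.45], [0.45, 0.89]]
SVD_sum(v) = [[-0.18, 0.09], [-0.72, 0.36]] + [[-0.00, -0.00], [0.00, 0.0]]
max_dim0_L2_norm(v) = 0.74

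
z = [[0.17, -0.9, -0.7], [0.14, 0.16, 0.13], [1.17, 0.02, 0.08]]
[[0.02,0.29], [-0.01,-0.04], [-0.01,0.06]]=z @ [[-0.01, 0.07], [-0.02, -0.17], [-0.01, -0.18]]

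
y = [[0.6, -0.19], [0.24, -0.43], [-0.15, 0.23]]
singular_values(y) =[0.79, 0.3]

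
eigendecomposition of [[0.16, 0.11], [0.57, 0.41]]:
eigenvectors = [[-0.58, -0.26],[0.82, -0.97]]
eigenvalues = [0.01, 0.56]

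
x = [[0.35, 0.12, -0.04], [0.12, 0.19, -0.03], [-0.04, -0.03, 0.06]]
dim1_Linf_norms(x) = [0.35, 0.19, 0.06]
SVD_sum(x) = [[0.32, 0.17, -0.05], [0.17, 0.09, -0.03], [-0.05, -0.03, 0.01]] + [[0.03, -0.05, 0.01], [-0.05, 0.10, -0.01], [0.01, -0.01, 0.0]] + [[0.0, 0.0, 0.0], [0.0, 0.00, 0.01], [0.0, 0.01, 0.05]]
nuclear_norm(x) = 0.60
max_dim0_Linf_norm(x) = 0.35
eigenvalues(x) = [0.42, 0.13, 0.05]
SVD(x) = [[-0.87, 0.48, 0.07], [-0.47, -0.87, 0.15], [0.14, 0.10, 0.99]] @ diag([0.4209920658133647, 0.1265428673963251, 0.05246506679031029]) @ [[-0.87, -0.47, 0.14], [0.48, -0.87, 0.10], [0.07, 0.15, 0.99]]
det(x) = 0.00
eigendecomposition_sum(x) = [[0.32, 0.17, -0.05], [0.17, 0.09, -0.03], [-0.05, -0.03, 0.01]] + [[0.03, -0.05, 0.01], [-0.05, 0.1, -0.01], [0.01, -0.01, 0.00]] + [[0.00,0.00,0.00], [0.00,0.00,0.01], [0.0,0.01,0.05]]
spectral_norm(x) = 0.42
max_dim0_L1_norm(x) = 0.51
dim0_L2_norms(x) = [0.37, 0.23, 0.08]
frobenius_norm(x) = 0.44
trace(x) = 0.60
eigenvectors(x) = [[0.87, 0.48, 0.07], [0.47, -0.87, 0.15], [-0.14, 0.1, 0.99]]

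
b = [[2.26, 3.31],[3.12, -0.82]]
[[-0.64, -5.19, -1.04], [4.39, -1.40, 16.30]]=b @ [[1.15, -0.73, 4.36], [-0.98, -1.07, -3.29]]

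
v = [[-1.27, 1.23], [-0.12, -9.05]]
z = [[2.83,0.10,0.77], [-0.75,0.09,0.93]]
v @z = [[-4.52, -0.02, 0.17], [6.45, -0.83, -8.51]]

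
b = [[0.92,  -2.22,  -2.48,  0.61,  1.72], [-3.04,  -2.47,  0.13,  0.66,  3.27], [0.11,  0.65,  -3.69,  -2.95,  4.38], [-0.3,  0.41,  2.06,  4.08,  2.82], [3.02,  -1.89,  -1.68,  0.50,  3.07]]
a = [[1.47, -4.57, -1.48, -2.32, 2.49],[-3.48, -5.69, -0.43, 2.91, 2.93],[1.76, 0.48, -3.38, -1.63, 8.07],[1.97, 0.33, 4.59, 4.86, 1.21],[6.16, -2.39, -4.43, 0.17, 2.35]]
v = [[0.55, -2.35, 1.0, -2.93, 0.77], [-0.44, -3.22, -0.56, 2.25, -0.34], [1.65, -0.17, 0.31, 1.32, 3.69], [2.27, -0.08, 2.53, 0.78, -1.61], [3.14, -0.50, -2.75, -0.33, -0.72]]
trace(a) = -0.39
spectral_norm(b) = 8.17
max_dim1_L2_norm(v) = 4.28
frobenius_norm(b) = 11.75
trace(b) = 1.91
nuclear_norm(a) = 35.62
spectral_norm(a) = 12.00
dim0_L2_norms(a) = [7.69, 7.7, 7.38, 6.34, 9.32]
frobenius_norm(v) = 9.13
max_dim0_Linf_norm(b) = 4.38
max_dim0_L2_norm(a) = 9.32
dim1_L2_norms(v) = [4.0, 4.01, 4.27, 3.84, 4.28]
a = b + v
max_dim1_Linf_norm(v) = 3.69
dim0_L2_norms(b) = [4.39, 3.9, 5.18, 5.14, 7.09]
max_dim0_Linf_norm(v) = 3.69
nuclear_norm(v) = 20.37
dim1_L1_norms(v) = [7.6, 6.81, 7.14, 7.27, 7.44]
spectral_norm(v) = 4.53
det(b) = 825.24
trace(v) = -2.30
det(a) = -10671.40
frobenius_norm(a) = 17.32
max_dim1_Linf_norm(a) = 8.07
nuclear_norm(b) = 23.26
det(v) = -1110.17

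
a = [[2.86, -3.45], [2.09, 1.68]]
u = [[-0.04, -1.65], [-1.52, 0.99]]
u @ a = [[-3.56,  -2.63], [-2.28,  6.91]]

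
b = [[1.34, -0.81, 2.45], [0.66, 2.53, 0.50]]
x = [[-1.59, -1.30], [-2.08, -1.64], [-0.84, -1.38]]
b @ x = [[-2.5, -3.79], [-6.73, -5.7]]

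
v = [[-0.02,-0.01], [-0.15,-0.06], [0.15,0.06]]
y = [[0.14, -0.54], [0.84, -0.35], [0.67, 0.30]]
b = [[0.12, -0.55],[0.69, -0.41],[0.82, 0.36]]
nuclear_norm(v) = 0.23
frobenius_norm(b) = 1.33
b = y + v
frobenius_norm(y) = 1.30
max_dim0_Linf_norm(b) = 0.82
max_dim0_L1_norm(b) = 1.63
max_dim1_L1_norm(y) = 1.19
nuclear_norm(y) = 1.78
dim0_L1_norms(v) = [0.32, 0.13]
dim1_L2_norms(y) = [0.56, 0.91, 0.73]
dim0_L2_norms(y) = [1.08, 0.71]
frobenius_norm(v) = 0.23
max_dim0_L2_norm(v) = 0.21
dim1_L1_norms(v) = [0.03, 0.21, 0.21]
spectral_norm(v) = 0.23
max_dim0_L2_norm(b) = 1.08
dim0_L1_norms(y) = [1.65, 1.19]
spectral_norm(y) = 1.10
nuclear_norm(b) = 1.85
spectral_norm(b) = 1.08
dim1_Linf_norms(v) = [0.02, 0.15, 0.15]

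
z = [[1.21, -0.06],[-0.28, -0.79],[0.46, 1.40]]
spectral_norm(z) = 1.75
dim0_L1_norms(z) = [1.95, 2.25]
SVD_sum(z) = [[0.3, 0.49], [-0.42, -0.7], [0.74, 1.23]] + [[0.91,  -0.55], [0.14,  -0.09], [-0.28,  0.17]]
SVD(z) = [[0.33, 0.94], [-0.47, 0.15], [0.82, -0.29]] @ diag([1.7511166015626443, 1.1293319475387626]) @ [[0.52,0.86], [0.86,-0.52]]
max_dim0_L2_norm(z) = 1.61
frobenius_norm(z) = 2.08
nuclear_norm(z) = 2.88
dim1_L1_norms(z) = [1.27, 1.07, 1.86]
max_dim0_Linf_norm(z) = 1.4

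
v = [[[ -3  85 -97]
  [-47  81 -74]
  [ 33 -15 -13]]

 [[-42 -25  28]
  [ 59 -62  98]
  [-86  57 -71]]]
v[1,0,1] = -25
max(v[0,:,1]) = 85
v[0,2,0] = 33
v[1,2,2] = -71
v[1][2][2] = -71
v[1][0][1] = -25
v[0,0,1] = 85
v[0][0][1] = 85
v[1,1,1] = -62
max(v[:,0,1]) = 85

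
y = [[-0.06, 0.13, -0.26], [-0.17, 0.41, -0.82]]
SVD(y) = [[-0.3, -0.95], [-0.95, 0.30]] @ diag([0.978502612061791, 0.005712984180972715]) @ [[0.18, -0.44, 0.88], [0.98, 0.08, -0.16]]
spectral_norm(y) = 0.98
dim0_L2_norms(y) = [0.18, 0.43, 0.86]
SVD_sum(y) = [[-0.05,0.13,-0.26], [-0.17,0.41,-0.82]] + [[-0.01, -0.0, 0.0], [0.00, 0.00, -0.0]]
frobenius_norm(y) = 0.98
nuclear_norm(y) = 0.98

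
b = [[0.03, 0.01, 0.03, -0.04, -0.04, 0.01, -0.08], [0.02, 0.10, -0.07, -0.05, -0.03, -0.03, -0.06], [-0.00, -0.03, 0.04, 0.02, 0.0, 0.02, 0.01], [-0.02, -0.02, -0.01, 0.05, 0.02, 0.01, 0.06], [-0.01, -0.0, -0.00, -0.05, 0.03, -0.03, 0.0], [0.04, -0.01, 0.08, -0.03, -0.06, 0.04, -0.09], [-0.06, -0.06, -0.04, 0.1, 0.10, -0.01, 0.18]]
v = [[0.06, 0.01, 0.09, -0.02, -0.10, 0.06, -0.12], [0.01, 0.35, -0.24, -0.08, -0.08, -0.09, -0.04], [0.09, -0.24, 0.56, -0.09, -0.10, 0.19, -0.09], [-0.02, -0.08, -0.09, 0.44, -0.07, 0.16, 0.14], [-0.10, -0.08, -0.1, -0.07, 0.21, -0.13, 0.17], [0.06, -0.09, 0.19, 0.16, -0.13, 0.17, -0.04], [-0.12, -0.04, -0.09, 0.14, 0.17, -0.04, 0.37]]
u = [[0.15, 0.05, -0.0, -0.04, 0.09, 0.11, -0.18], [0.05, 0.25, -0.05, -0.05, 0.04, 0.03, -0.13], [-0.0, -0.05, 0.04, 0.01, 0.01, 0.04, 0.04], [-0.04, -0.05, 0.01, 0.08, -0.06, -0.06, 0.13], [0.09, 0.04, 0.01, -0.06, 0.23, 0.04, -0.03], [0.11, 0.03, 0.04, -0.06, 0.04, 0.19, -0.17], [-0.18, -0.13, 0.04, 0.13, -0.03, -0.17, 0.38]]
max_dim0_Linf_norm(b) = 0.18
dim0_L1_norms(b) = [0.18, 0.23, 0.27, 0.34, 0.28, 0.15, 0.48]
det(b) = 0.00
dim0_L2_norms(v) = [0.2, 0.45, 0.66, 0.51, 0.35, 0.35, 0.46]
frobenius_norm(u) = 0.78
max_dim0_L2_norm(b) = 0.23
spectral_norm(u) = 0.70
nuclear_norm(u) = 1.33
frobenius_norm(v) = 1.18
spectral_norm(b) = 0.32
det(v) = -0.00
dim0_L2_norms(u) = [0.28, 0.3, 0.09, 0.19, 0.26, 0.29, 0.49]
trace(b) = 0.47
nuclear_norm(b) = 0.57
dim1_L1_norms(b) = [0.24, 0.36, 0.12, 0.19, 0.12, 0.35, 0.55]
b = u @ v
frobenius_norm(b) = 0.37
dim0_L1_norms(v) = [0.46, 0.89, 1.36, 1.0, 0.86, 0.84, 0.97]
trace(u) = 1.32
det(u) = -0.00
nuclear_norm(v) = 2.17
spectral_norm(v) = 0.85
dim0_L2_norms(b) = [0.08, 0.12, 0.12, 0.14, 0.13, 0.06, 0.23]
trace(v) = 2.16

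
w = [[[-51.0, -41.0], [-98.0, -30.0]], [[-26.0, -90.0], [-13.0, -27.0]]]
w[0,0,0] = -51.0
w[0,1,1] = -30.0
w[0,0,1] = -41.0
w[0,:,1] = [-41.0, -30.0]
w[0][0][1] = -41.0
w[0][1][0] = -98.0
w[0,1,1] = -30.0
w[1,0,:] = [-26.0, -90.0]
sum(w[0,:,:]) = -220.0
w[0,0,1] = -41.0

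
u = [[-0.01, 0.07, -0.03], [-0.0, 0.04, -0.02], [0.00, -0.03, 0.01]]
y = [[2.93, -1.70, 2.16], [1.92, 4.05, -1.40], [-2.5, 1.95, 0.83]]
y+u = [[2.92, -1.63, 2.13],[1.92, 4.09, -1.42],[-2.5, 1.92, 0.84]]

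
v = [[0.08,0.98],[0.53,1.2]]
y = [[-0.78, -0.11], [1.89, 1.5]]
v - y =[[0.86, 1.09], [-1.36, -0.3]]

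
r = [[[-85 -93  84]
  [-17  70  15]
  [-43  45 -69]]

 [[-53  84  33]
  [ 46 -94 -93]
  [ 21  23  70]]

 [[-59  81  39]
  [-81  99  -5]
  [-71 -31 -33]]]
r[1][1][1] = -94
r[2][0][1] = 81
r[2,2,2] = -33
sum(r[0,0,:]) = -94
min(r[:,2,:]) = -71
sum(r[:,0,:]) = 31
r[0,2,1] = 45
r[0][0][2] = 84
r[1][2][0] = 21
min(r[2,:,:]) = -81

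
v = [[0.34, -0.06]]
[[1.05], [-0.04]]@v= [[0.36,  -0.06], [-0.01,  0.0]]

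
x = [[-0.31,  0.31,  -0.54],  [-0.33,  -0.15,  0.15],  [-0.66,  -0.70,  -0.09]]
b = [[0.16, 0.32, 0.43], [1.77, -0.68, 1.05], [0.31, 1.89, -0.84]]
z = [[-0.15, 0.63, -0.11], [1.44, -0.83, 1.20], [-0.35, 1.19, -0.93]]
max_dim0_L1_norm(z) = 2.65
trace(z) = -1.91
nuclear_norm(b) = 4.66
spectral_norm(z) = 2.51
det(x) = -0.15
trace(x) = -0.55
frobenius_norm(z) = 2.65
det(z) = 0.52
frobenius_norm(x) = 1.25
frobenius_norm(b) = 3.06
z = b + x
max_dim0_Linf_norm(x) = 0.7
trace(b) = -1.36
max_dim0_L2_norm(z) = 1.58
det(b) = 1.88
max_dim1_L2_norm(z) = 2.05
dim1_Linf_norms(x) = [0.54, 0.33, 0.7]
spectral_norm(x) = 1.02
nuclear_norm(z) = 3.58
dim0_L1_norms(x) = [1.3, 1.16, 0.78]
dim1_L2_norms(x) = [0.7, 0.39, 0.97]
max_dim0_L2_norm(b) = 2.03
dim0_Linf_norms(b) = [1.77, 1.89, 1.05]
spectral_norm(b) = 2.48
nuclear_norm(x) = 1.93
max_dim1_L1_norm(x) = 1.45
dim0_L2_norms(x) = [0.8, 0.78, 0.57]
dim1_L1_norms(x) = [1.16, 0.63, 1.45]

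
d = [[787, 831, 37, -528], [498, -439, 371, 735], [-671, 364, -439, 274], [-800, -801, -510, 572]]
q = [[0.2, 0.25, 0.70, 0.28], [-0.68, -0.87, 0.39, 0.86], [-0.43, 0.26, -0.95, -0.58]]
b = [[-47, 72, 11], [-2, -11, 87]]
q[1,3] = 0.863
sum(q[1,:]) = -0.29200000000000004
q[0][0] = 0.203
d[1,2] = 371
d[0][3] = -528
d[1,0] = 498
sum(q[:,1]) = -0.362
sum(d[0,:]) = 1127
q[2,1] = 0.265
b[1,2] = 87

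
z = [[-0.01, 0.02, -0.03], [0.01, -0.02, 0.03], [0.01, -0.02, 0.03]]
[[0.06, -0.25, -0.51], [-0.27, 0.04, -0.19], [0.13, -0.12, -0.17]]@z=[[-0.01,0.02,-0.02], [0.0,-0.00,0.00], [-0.0,0.01,-0.01]]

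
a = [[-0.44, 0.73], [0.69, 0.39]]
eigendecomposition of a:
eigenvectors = [[-0.87, -0.51], [0.49, -0.86]]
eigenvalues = [-0.85, 0.8]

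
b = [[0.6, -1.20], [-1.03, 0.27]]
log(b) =[[0.10+1.34j, (-0.44+1.68j)], [-0.37+1.44j, (-0.02+1.8j)]]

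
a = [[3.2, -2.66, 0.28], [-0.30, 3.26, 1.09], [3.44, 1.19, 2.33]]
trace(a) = 8.79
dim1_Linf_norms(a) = [3.2, 3.26, 3.44]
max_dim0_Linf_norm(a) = 3.44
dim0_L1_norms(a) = [6.94, 7.11, 3.7]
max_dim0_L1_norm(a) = 7.11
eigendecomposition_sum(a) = [[0.07+0.00j, (0.08+0j), (-0.05+0j)], [0.06+0.00j, 0.07+0.00j, -0.05+0.00j], [(-0.15+0j), -0.17+0.00j, 0.11-0.00j]] + [[1.57+0.48j, (-1.37+1.8j), (0.17+0.96j)],  [(-0.18-1.16j), 1.59+0.32j, 0.57-0.41j],  [1.79-1.18j, (0.68+2.89j), (1.11+0.63j)]] + [[1.57-0.48j, -1.37-1.80j, 0.17-0.96j],[-0.18+1.16j, (1.59-0.32j), 0.57+0.41j],[1.79+1.18j, (0.68-2.89j), 1.11-0.63j]]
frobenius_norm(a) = 6.93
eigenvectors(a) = [[-0.39+0.00j, (-0.35-0.43j), -0.35+0.43j], [-0.35+0.00j, (-0.17+0.36j), -0.17-0.36j], [(0.85+0j), (-0.73+0j), -0.73-0.00j]]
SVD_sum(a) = [[3.47, -1.62, 1.01], [-1.15, 0.54, -0.34], [2.73, -1.28, 0.8]] + [[-0.32, -1.08, -0.63], [0.80, 2.67, 1.55], [0.75, 2.50, 1.45]] + [[0.05, 0.05, -0.1],[0.06, 0.05, -0.12],[-0.04, -0.04, 0.08]]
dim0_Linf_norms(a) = [3.44, 3.26, 2.33]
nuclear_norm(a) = 9.98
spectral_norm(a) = 5.21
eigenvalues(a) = [(0.25+0j), (4.27+1.43j), (4.27-1.43j)]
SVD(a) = [[-0.76, 0.28, -0.58], [0.25, -0.70, -0.67], [-0.6, -0.66, 0.46]] @ diag([5.214201024933678, 4.554624624437513, 0.21401449027583078]) @ [[-0.88, 0.41, -0.26],[-0.25, -0.84, -0.49],[-0.41, -0.36, 0.84]]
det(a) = 5.08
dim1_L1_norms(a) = [6.14, 4.65, 6.96]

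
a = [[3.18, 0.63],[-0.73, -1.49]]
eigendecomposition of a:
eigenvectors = [[0.99, -0.14], [-0.16, 0.99]]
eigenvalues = [3.08, -1.39]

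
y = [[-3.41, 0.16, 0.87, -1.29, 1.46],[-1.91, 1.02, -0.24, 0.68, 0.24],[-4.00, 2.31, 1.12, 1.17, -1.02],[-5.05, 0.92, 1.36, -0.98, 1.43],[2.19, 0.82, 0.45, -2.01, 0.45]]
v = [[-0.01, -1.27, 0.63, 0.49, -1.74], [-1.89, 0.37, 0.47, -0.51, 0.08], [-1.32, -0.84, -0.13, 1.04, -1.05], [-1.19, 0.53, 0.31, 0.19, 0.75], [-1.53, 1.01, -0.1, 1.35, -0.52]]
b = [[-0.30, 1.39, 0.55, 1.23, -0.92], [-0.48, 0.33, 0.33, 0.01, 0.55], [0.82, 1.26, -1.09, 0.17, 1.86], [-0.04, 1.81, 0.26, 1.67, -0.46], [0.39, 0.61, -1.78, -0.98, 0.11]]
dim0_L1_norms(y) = [16.56, 5.23, 4.04, 6.13, 4.6]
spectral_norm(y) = 8.31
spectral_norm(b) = 3.36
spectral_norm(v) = 3.32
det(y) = -5.19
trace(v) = -0.10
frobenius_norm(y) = 9.36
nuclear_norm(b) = 8.73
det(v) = -4.67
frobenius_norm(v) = 4.69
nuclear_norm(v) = 8.82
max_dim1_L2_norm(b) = 2.63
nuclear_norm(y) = 15.06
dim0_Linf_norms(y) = [5.05, 2.31, 1.36, 2.01, 1.46]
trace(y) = -1.80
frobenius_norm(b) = 4.84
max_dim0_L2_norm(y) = 7.85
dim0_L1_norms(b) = [2.03, 5.4, 4.01, 4.06, 3.9]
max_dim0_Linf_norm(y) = 5.05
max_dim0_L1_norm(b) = 5.4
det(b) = 1.17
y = b @ v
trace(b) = 0.72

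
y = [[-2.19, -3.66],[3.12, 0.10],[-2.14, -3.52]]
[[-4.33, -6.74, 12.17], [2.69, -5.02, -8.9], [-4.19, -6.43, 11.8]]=y@[[0.84,-1.7,-2.80],[0.68,2.86,-1.65]]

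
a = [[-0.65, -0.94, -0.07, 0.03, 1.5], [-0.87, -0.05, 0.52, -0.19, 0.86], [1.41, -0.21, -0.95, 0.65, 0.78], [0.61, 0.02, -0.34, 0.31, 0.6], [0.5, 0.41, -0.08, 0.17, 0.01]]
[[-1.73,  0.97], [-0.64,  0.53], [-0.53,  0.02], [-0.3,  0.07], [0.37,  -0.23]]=a @ [[0.02, -0.18],[0.81, -0.24],[0.02, -0.13],[0.20, -0.35],[-0.64, 0.42]]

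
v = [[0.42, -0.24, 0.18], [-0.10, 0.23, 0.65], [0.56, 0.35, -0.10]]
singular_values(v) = [0.73, 0.69, 0.44]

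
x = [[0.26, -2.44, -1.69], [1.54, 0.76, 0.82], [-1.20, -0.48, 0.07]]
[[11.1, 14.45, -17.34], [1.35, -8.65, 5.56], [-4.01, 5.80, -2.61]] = x @ [[3.68, -2.49, -0.17],[-1.42, -5.91, 6.07],[-3.95, -0.40, 1.47]]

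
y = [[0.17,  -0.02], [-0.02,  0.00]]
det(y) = -0.00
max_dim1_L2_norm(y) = 0.17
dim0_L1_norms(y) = [0.19, 0.02]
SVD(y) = [[-0.99, 0.12], [0.12, 0.99]] @ diag([0.1723212459828649, 0.002321245982864903]) @ [[-0.99, 0.12], [-0.12, -0.99]]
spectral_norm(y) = 0.17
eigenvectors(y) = [[0.99, 0.12], [-0.12, 0.99]]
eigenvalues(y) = [0.17, -0.0]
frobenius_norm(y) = 0.17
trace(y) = 0.17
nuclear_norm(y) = 0.17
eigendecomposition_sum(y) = [[0.17, -0.02],  [-0.02, 0.00]] + [[-0.00,-0.0], [-0.00,-0.0]]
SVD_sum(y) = [[0.17, -0.02], [-0.02, 0.0]] + [[-0.00,-0.0], [-0.00,-0.0]]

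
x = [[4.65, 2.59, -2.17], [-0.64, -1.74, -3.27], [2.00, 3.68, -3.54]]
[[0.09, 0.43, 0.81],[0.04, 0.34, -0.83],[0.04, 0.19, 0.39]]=x@[[0.02, 0.10, 0.15], [-0.01, -0.08, 0.16], [-0.01, -0.08, 0.14]]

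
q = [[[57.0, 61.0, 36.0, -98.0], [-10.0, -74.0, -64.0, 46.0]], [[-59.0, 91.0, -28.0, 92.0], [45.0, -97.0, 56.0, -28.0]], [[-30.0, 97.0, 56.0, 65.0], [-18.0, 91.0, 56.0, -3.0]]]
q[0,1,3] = 46.0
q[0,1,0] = -10.0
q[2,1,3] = -3.0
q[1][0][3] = 92.0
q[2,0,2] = 56.0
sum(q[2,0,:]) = 188.0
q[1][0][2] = -28.0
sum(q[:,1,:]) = 0.0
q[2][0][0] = -30.0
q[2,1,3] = -3.0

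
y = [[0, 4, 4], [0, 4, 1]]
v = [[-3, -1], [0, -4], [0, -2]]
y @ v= [[0, -24], [0, -18]]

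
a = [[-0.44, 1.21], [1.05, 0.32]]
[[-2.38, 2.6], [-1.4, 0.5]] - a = [[-1.94, 1.39], [-2.45, 0.18]]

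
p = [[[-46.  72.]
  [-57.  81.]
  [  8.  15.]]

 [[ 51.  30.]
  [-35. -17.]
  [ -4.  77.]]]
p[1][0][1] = 30.0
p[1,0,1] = 30.0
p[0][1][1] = 81.0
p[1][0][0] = 51.0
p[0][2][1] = 15.0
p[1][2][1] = 77.0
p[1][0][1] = 30.0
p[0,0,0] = -46.0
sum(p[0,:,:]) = 73.0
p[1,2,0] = -4.0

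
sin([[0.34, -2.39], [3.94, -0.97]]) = [[-1.04, -7.58], [12.49, -5.19]]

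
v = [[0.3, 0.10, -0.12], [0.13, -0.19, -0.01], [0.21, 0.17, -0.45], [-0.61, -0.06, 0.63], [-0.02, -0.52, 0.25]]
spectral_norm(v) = 1.10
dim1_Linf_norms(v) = [0.3, 0.19, 0.45, 0.63, 0.52]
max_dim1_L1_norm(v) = 1.3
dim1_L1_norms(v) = [0.52, 0.33, 0.83, 1.3, 0.79]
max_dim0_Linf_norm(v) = 0.63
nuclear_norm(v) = 1.84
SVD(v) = [[-0.27, 0.08, 0.81], [-0.03, 0.41, 0.05], [-0.47, -0.13, -0.56], [0.78, -0.36, 0.02], [0.32, 0.82, -0.18]] @ diag([1.0958060164550443, 0.5599246315282645, 0.1859934980284627]) @ [[-0.61, -0.28, 0.74], [0.46, -0.89, 0.03], [0.65, 0.36, 0.67]]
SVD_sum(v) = [[0.18, 0.09, -0.22], [0.02, 0.01, -0.02], [0.31, 0.14, -0.38], [-0.52, -0.24, 0.63], [-0.21, -0.1, 0.26]] + [[0.02, -0.04, 0.00], [0.1, -0.20, 0.01], [-0.03, 0.06, -0.00], [-0.09, 0.18, -0.01], [0.21, -0.41, 0.02]] + [[0.10,0.05,0.1], [0.01,0.00,0.01], [-0.07,-0.04,-0.07], [0.00,0.00,0.0], [-0.02,-0.01,-0.02]]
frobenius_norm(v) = 1.24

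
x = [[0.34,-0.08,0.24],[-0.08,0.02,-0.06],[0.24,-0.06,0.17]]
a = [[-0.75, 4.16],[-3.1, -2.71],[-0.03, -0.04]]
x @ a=[[-0.01, 1.62],[-0.00, -0.38],[0.0, 1.15]]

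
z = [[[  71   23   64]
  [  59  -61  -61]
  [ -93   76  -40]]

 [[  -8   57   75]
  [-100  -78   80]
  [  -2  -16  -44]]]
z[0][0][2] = 64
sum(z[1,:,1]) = -37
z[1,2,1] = -16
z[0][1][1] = -61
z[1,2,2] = -44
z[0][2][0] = -93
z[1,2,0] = -2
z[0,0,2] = 64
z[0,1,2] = -61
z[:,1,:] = [[59, -61, -61], [-100, -78, 80]]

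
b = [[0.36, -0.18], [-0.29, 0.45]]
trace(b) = 0.81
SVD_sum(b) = [[0.26, -0.27],[-0.36, 0.38]] + [[0.10, 0.09], [0.07, 0.07]]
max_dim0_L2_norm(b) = 0.48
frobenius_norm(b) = 0.67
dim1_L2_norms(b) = [0.4, 0.54]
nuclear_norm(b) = 0.82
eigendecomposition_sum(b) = [[0.1, 0.07], [0.11, 0.07]] + [[0.26, -0.25], [-0.4, 0.38]]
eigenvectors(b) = [[-0.69, 0.54], [-0.72, -0.84]]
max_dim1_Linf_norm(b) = 0.45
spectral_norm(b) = 0.65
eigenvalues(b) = [0.17, 0.64]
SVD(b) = [[-0.58, 0.81],[0.81, 0.58]] @ diag([0.6479872286338242, 0.1694477840736082]) @ [[-0.69,0.73],  [0.73,0.69]]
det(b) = 0.11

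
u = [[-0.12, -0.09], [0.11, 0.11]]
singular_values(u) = [0.22, 0.02]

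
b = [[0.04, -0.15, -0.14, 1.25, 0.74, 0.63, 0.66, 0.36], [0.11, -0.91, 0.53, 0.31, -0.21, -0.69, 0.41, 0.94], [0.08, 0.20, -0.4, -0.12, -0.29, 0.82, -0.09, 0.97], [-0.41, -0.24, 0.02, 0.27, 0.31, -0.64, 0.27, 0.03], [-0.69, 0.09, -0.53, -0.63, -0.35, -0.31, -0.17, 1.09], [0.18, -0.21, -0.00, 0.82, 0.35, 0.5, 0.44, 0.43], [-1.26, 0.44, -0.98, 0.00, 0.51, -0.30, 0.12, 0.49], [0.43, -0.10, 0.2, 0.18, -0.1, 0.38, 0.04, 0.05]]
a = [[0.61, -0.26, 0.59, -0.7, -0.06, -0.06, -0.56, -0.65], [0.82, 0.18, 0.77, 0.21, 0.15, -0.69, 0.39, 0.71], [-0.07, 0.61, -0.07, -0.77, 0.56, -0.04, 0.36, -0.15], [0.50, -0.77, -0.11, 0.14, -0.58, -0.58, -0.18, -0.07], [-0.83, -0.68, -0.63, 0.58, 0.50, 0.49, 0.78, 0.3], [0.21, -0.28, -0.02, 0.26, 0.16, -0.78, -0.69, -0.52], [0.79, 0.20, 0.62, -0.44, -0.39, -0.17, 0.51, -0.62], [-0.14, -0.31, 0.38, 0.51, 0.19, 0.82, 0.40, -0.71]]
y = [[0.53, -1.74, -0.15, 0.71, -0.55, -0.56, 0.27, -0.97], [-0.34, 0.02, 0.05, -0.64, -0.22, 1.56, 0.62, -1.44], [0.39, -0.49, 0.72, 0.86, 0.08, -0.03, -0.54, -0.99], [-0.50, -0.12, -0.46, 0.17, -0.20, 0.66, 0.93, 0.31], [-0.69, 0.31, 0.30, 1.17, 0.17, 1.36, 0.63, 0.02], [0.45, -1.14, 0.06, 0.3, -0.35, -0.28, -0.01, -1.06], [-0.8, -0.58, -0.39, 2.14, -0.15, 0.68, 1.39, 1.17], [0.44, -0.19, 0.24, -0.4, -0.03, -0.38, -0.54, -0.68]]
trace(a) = 0.38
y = b @ a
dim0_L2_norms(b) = [1.57, 1.1, 1.32, 1.69, 1.13, 1.59, 0.96, 1.89]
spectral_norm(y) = 3.82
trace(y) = 2.04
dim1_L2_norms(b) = [1.77, 1.67, 1.39, 0.94, 1.61, 1.22, 1.83, 0.65]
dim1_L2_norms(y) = [2.34, 2.34, 1.71, 1.39, 2.08, 1.71, 3.08, 1.16]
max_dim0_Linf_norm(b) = 1.26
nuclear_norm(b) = 8.08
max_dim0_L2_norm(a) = 1.64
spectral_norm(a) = 2.55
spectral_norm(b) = 2.37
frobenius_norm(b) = 4.07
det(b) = 0.00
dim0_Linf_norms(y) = [0.8, 1.74, 0.72, 2.14, 0.55, 1.56, 1.39, 1.44]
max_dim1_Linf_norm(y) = 2.14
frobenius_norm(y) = 5.82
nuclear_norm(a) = 9.75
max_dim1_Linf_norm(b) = 1.26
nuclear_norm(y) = 11.21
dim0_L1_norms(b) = [3.2, 2.34, 2.8, 3.58, 2.86, 4.27, 2.2, 4.36]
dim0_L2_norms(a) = [1.64, 1.32, 1.37, 1.42, 1.07, 1.54, 1.46, 1.48]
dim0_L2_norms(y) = [1.52, 2.25, 1.03, 2.81, 0.76, 2.39, 2.06, 2.65]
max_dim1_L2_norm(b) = 1.83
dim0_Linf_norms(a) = [0.83, 0.77, 0.77, 0.77, 0.58, 0.82, 0.78, 0.71]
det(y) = 0.00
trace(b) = -0.68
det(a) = -0.24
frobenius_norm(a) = 4.02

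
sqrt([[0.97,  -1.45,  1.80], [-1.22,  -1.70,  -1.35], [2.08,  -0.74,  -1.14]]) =[[1.44, -0.84, -0.26], [0.97, 0.18, -2.67], [1.05, 0.34, 0.23]]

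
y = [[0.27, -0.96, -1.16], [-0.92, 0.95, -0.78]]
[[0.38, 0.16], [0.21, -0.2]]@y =[[-0.04, -0.21, -0.57], [0.24, -0.39, -0.09]]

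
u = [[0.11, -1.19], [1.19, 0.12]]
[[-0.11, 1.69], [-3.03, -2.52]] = u@[[-2.53, -1.96], [-0.14, -1.60]]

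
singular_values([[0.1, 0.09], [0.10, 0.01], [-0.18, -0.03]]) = [0.24, 0.06]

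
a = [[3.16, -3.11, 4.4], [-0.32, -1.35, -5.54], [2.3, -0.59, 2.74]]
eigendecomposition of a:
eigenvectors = [[(0.81+0j),-0.43-0.40j,-0.43+0.40j], [(-0.34+0j),-0.77+0.00j,(-0.77-0j)], [0.48+0.00j,0.04+0.25j,(0.04-0.25j)]]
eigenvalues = [(7.07+0j), (-1.26+1.6j), (-1.26-1.6j)]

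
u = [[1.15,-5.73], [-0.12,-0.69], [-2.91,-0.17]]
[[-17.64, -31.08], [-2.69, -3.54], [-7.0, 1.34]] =u @ [[2.20,-0.77], [3.52,5.27]]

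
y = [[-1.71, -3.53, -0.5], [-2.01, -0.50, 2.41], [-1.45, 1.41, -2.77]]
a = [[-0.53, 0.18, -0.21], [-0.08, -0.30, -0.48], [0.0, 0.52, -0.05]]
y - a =[[-1.18, -3.71, -0.29], [-1.93, -0.2, 2.89], [-1.45, 0.89, -2.72]]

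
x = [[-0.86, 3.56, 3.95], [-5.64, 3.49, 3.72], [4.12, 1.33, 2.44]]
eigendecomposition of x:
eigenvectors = [[(0.1-0.23j), 0.10+0.23j, (0.55+0j)], [0.77+0.00j, 0.77-0.00j, 0.00+0.00j], [(-0.58-0j), (-0.58+0j), (0.84+0j)]]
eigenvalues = [(-0.04+1.65j), (-0.04-1.65j), (5.16+0j)]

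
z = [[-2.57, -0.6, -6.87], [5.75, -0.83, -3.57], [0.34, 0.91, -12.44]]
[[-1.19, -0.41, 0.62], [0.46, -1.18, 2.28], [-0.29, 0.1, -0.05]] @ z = [[0.91,1.62,1.93], [-7.19,2.78,-27.31], [1.3,0.05,2.26]]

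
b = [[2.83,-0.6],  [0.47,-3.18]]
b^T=[[2.83, 0.47],  [-0.6, -3.18]]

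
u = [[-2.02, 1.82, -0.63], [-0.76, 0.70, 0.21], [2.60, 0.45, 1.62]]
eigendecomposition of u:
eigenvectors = [[0.55-0.30j, (0.55+0.3j), -0.04+0.00j], [(0.34+0.1j), (0.34-0.1j), (0.25+0j)], [(-0.69+0j), (-0.69-0j), (0.97+0j)]]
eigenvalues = [(-0.66+1.05j), (-0.66-1.05j), (1.63+0j)]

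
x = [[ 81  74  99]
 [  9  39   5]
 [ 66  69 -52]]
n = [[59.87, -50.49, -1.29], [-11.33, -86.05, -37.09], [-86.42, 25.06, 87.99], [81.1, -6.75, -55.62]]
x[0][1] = 74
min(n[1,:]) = -86.05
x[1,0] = 9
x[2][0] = 66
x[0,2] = 99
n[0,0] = 59.87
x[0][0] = 81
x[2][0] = 66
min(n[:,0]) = -86.42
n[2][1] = 25.06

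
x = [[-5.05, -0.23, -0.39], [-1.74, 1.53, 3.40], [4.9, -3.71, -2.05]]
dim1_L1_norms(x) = [5.67, 6.67, 10.66]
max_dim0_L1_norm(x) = 11.69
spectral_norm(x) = 8.22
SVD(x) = [[-0.49, 0.78, 0.39],[-0.39, -0.60, 0.70],[0.77, 0.19, 0.6]] @ diag([8.215818644067914, 3.809605080257126, 1.6123998078222317]) @ [[0.85, -0.41, -0.33], [-0.51, -0.48, -0.72], [-0.14, -0.78, 0.61]]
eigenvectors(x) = [[(-0.68+0j), 0.02-0.04j, (0.02+0.04j)], [-0.48+0.00j, (0.36+0.58j), (0.36-0.58j)], [(0.55+0j), -0.73+0.00j, (-0.73-0j)]]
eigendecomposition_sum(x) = [[(-4.88+0j), (-0.33+0j), (-0.27-0j)],[-3.42+0.00j, (-0.23+0j), (-0.19-0j)],[(3.96-0j), (0.27-0j), 0.22+0.00j]] + [[-0.08-0.00j, (0.05-0.1j), -0.06-0.10j],[0.84-1.04j, (0.88+1.63j), 1.80+0.13j],[(0.47+1.35j), (-1.99-0.12j), (-1.14+1.57j)]] + [[(-0.08+0j),  (0.05+0.1j),  (-0.06+0.1j)], [0.84+1.04j,  (0.88-1.63j),  (1.8-0.13j)], [0.47-1.35j,  -1.99+0.12j,  (-1.14-1.57j)]]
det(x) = -50.47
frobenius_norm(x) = 9.20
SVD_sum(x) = [[-3.45, 1.66, 1.35], [-2.75, 1.32, 1.08], [5.41, -2.6, -2.12]] + [[-1.51, -1.41, -2.13], [1.16, 1.08, 1.63], [-0.37, -0.35, -0.53]] + [[-0.08, -0.49, 0.38], [-0.15, -0.88, 0.69], [-0.13, -0.76, 0.59]]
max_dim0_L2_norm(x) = 7.25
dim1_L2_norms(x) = [5.07, 4.11, 6.48]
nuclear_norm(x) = 13.64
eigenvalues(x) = [(-4.89+0j), (-0.34+3.19j), (-0.34-3.19j)]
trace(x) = -5.57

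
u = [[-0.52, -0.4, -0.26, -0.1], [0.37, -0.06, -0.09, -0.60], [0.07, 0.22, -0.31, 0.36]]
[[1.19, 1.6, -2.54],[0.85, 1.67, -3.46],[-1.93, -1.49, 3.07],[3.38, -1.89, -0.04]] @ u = [[-0.2, -1.13, 0.33, -1.99], [-0.07, -1.2, 0.70, -2.33], [0.67, 1.54, -0.32, 2.19], [-2.46, -1.25, -0.7, 0.78]]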